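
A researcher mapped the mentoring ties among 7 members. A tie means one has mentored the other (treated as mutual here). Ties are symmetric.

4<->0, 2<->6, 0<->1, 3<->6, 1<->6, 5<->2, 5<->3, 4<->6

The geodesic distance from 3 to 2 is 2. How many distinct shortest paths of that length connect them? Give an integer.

2

The shortest distance is 2. The length-2 paths are: 3–5–2; 3–6–2.
That gives 2 distinct shortest paths.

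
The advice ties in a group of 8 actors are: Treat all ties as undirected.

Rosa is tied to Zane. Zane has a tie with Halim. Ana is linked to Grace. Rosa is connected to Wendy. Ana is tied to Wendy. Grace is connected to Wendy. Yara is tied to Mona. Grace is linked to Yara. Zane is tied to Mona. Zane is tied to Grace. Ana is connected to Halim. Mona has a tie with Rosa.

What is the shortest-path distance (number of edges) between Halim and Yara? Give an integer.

One shortest route is Halim – Zane – Mona – Yara, which uses 3 edges, and at distance 2 from Halim we only reach {Grace, Mona, Rosa, Wendy}, which does not include Yara. So d(Halim,Yara) = 3.

3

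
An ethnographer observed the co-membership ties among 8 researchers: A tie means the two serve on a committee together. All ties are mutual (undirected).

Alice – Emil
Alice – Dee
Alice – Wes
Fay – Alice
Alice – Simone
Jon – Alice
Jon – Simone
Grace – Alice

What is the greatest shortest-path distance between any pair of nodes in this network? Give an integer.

2

Eccentricity of each node (its greatest distance to any other): Alice:1, Dee:2, Emil:2, Fay:2, Grace:2, Jon:2, Simone:2, Wes:2.
The maximum eccentricity is 2, realized for instance by the pair Dee–Simone via Dee – Alice – Simone. So the diameter is 2.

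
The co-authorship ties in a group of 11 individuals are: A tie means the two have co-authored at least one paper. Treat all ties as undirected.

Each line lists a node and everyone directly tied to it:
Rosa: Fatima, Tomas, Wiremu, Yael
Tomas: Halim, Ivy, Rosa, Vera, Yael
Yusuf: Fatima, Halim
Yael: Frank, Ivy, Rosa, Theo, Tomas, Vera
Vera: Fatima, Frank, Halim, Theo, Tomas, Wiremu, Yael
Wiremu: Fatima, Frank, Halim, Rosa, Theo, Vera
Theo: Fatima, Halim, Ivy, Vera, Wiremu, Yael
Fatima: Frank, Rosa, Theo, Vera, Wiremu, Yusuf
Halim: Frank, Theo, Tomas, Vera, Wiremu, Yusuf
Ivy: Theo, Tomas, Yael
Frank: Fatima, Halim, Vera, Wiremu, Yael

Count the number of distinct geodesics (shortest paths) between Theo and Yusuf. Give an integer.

2

The shortest distance is 2. The length-2 paths are: Theo–Fatima–Yusuf; Theo–Halim–Yusuf.
That gives 2 distinct shortest paths.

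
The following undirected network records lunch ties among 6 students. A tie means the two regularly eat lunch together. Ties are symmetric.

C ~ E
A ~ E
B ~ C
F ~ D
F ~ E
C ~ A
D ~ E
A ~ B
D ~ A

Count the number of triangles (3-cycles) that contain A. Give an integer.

A's neighbors: B, C, D, and E.
Neighbor pairs that are themselves tied: A–B–C; A–C–E; A–D–E. Each forms one triangle with A, for 3 in total.

3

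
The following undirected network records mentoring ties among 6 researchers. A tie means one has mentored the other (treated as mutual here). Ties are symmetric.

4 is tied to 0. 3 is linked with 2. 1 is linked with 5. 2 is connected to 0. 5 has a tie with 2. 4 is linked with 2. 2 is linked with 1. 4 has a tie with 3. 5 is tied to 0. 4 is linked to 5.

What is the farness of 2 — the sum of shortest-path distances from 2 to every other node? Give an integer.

5

Distances from 2: 0:1, 1:1, 3:1, 4:1, 5:1.
Sum = 1 + 1 + 1 + 1 + 1 = 5.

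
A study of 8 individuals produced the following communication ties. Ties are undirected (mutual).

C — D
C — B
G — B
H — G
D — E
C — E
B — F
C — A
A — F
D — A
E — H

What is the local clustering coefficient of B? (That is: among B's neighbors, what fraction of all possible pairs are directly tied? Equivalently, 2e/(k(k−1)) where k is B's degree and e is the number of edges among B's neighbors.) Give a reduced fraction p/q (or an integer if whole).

B's neighbors: C, F, and G (k = 3).
Possible neighbor pairs: C(3,2) = 3. Edges among them: none → e = 0.
Clustering(B) = 0/3 = 0.

0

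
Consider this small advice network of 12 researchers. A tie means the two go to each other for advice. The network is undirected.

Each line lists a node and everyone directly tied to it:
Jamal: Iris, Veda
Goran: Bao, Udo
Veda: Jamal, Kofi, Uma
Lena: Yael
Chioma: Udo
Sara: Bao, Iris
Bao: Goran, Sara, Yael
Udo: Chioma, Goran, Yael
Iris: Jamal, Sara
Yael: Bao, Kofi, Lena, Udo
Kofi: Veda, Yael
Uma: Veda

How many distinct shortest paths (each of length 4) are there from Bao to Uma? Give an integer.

1

The shortest distance is 4, and the only length-4 path is Bao–Yael–Kofi–Veda–Uma. So there is exactly 1 shortest path.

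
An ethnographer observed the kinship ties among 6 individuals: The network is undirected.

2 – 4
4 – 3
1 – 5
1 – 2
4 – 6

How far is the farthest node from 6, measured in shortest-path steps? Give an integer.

Distances from 6: 1:3, 2:2, 3:2, 4:1, 5:4.
The largest is 4 (to 5), so the eccentricity of 6 is 4.

4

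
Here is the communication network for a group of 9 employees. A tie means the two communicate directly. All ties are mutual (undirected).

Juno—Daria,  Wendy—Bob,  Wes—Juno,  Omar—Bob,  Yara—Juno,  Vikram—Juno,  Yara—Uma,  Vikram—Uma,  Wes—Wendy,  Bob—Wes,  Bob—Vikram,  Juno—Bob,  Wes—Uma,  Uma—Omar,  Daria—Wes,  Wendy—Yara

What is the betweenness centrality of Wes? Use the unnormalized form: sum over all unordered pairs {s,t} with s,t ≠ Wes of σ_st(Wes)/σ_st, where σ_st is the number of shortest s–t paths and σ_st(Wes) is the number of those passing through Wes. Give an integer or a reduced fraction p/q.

14/3

Pairs whose geodesics pass through Wes — Bob–Daria: 1/2; Bob–Uma: 1/3; Wendy–Daria: 1; Wendy–Uma: 1/2; Wendy–Juno: 1/3; Daria–Uma: 1; Daria–Omar: 2/3; Uma–Juno: 1/3.
All other pairs contribute 0.
Summing the contributions gives betweenness(Wes) = 14/3.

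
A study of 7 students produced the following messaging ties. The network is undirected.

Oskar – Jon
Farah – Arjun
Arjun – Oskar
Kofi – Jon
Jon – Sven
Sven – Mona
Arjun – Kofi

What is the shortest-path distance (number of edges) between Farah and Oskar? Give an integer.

2

One shortest route is Farah – Arjun – Oskar, which uses 2 edges, and Farah and Oskar are not directly tied, so nothing shorter exists. So d(Farah,Oskar) = 2.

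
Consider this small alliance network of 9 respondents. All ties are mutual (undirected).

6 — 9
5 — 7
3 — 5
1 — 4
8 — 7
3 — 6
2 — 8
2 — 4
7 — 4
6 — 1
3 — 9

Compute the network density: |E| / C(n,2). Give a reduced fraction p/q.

There are 11 edges and 9 nodes, so the maximum possible is C(9,2) = 36.
Density = 11/36.

11/36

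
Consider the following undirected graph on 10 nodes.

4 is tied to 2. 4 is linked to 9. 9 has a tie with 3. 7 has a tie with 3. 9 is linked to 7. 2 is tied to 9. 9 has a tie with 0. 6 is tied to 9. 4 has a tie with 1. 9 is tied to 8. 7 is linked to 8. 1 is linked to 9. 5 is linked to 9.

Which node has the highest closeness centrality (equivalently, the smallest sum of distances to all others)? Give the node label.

Farness (sum of distances to all others) for each node — 0:17, 1:16, 2:16, 3:16, 4:15, 5:17, 6:17, 7:15, 8:16, 9:9.
The smallest farness is 9, for 9, so 9 has the highest closeness.

9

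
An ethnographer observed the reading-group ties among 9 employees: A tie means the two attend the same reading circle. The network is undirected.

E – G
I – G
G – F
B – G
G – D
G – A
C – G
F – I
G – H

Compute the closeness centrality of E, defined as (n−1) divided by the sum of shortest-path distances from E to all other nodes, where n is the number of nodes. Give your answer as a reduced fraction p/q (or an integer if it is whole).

8/15

Distances from E: A:2, B:2, C:2, D:2, F:2, G:1, H:2, I:2. Sum = 15.
n = 9, so closeness = 8/15.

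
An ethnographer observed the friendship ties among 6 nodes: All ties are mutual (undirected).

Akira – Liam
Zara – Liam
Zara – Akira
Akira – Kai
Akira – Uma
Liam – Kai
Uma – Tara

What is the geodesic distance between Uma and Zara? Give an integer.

One shortest route is Uma – Akira – Zara, which uses 2 edges, and Uma and Zara are not directly tied, so nothing shorter exists. So d(Uma,Zara) = 2.

2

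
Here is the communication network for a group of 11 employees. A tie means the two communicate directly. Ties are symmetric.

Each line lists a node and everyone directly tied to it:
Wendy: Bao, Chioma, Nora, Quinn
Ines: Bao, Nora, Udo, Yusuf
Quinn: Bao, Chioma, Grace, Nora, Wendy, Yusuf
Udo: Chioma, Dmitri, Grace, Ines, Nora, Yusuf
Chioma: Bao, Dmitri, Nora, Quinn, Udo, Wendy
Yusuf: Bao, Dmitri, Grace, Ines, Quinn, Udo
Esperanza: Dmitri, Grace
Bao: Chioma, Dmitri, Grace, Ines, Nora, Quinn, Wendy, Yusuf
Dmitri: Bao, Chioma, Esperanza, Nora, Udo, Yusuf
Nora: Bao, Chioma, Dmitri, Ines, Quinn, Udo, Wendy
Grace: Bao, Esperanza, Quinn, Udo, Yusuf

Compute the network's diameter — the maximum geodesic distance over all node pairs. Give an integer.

3

Eccentricity of each node (its greatest distance to any other): Bao:2, Chioma:2, Dmitri:2, Esperanza:3, Grace:2, Ines:3, Nora:2, Quinn:2, Udo:2, Wendy:3, Yusuf:2.
The maximum eccentricity is 3, realized for instance by the pair Esperanza–Ines via Esperanza – Grace – Udo – Ines. So the diameter is 3.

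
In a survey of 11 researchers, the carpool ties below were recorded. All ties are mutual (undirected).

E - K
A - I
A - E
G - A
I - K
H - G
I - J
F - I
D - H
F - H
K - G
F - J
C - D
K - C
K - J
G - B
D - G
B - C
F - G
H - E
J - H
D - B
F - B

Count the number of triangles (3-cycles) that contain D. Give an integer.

D's neighbors: B, C, G, and H.
Neighbor pairs that are themselves tied: D–B–C; D–B–G; D–G–H. Each forms one triangle with D, for 3 in total.

3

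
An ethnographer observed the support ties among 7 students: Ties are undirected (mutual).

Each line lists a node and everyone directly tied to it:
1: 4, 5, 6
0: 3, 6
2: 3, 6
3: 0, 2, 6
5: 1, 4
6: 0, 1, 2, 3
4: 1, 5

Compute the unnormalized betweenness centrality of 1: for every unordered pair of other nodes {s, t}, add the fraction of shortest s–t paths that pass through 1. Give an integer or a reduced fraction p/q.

Pairs whose geodesics pass through 1 — 6–5: 1; 6–4: 1; 0–5: 1; 0–4: 1; 2–5: 1; 2–4: 1; 3–5: 1; 3–4: 1.
All other pairs contribute 0.
Summing the contributions gives betweenness(1) = 8.

8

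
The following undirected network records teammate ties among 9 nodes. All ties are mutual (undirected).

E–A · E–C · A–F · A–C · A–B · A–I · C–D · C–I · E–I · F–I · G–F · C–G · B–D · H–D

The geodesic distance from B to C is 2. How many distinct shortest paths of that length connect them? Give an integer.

The shortest distance is 2. The length-2 paths are: B–A–C; B–D–C.
That gives 2 distinct shortest paths.

2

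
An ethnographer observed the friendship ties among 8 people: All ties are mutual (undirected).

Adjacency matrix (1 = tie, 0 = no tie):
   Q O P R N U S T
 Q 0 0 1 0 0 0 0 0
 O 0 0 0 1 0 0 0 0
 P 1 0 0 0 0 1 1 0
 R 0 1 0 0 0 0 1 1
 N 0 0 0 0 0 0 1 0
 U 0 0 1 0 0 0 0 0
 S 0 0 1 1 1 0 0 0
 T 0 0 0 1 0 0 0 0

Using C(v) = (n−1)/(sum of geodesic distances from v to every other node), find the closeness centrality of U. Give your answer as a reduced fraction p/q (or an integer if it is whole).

Distances from U: N:3, O:4, P:1, Q:2, R:3, S:2, T:4. Sum = 19.
n = 8, so closeness = 7/19.

7/19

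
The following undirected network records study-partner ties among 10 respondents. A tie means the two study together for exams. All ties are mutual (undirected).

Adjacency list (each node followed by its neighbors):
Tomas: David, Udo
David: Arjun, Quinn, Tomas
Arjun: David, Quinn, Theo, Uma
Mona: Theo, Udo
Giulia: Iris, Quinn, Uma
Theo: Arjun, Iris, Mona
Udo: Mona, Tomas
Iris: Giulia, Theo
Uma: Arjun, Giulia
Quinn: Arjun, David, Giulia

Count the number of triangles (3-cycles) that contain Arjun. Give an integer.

1

Arjun's neighbors: David, Quinn, Theo, and Uma.
Neighbor pairs that are themselves tied: Arjun–David–Quinn. Each forms one triangle with Arjun, for 1 in total.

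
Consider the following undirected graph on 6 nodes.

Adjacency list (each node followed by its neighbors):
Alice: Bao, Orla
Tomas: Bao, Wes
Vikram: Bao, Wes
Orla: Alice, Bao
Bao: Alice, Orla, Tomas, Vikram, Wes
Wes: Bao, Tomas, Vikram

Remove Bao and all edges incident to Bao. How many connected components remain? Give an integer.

2

Without Bao, the remaining ties split the others into: {Tomas, Vikram, Wes}; {Alice, Orla}.
That's 2 separate components.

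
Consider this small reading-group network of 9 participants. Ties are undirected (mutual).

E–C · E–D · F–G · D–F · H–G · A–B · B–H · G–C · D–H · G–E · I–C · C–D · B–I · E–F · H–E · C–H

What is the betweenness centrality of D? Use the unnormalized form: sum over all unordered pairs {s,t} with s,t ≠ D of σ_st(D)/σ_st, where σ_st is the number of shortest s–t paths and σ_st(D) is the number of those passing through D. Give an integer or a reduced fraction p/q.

5/3

Pairs whose geodesics pass through D — C–F: 1/3; H–F: 1/3; F–I: 1/3; F–A: 1/3; F–B: 1/3.
All other pairs contribute 0.
Summing the contributions gives betweenness(D) = 5/3.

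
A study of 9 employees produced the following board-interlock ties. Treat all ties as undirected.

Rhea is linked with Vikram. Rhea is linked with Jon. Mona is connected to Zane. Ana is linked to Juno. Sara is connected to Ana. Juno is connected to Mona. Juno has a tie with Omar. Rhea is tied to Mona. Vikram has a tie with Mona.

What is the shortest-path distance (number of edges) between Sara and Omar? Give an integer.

One shortest route is Sara – Ana – Juno – Omar, which uses 3 edges, and at distance 2 from Sara we only reach {Juno}, which does not include Omar. So d(Sara,Omar) = 3.

3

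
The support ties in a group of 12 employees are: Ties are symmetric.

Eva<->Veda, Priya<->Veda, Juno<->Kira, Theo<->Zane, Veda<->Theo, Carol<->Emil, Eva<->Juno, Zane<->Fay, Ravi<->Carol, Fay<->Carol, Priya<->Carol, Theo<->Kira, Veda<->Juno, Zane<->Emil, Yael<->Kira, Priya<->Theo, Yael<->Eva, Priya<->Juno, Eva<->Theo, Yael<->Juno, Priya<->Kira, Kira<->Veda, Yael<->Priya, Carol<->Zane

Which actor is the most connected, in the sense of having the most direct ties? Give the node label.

Degrees — Carol:5, Emil:2, Eva:4, Fay:2, Juno:5, Kira:5, Priya:6, Ravi:1, Theo:5, Veda:5, Yael:4, Zane:4.
The maximum is 6, attained only by Priya.

Priya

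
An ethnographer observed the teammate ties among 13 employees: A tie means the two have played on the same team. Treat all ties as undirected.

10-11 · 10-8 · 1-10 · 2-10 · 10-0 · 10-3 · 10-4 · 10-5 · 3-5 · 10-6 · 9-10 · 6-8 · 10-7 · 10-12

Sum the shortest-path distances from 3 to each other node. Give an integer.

Distances from 3: 0:2, 1:2, 2:2, 4:2, 5:1, 6:2, 7:2, 8:2, 9:2, 10:1, 11:2, 12:2.
Sum = 2 + 2 + 2 + 2 + 1 + 2 + 2 + 2 + 2 + 1 + 2 + 2 = 22.

22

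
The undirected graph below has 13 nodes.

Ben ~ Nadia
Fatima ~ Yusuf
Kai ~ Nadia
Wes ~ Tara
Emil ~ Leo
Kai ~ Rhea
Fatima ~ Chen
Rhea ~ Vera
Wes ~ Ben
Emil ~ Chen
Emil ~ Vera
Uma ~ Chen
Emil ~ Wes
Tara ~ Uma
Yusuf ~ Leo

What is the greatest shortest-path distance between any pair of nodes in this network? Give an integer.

5

Eccentricity of each node (its greatest distance to any other): Ben:4, Chen:4, Emil:3, Fatima:5, Kai:5, Leo:4, Nadia:5, Rhea:4, Tara:4, Uma:5, Vera:3, Wes:3, Yusuf:5.
The maximum eccentricity is 5, realized for instance by the pair Kai–Uma via Kai – Nadia – Ben – Wes – Tara – Uma. So the diameter is 5.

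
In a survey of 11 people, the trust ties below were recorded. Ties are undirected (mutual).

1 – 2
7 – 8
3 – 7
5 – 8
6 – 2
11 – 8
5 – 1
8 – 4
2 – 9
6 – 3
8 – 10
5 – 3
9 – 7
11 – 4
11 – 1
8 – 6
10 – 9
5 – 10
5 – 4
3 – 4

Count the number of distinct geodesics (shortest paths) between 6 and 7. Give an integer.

The shortest distance is 2. The length-2 paths are: 6–3–7; 6–8–7.
That gives 2 distinct shortest paths.

2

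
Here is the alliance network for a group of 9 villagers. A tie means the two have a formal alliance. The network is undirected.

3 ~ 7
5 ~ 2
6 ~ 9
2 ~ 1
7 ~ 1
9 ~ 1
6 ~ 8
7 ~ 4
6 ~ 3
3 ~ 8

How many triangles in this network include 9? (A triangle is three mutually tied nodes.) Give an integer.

9's neighbors are 1 and 6, but none of them are tied to each other, so no triangle contains 9.

0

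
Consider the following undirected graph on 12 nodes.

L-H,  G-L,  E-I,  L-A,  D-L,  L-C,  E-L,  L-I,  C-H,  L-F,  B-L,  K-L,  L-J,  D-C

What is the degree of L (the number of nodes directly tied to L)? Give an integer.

L is directly tied to A, B, C, D, E, F, G, H, I, J, and K. That is 11 neighbors, so the degree of L is 11.

11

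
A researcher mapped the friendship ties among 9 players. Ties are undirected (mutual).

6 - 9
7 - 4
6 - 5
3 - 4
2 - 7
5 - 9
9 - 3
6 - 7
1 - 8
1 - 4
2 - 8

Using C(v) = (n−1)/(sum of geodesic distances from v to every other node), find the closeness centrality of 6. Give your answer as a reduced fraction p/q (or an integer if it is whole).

8/15

Distances from 6: 1:3, 2:2, 3:2, 4:2, 5:1, 7:1, 8:3, 9:1. Sum = 15.
n = 9, so closeness = 8/15.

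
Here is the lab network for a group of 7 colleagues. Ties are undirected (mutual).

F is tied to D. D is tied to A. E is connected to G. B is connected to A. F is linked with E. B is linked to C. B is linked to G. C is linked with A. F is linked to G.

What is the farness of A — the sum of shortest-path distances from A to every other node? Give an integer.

10

Distances from A: B:1, C:1, D:1, E:3, F:2, G:2.
Sum = 1 + 1 + 1 + 3 + 2 + 2 = 10.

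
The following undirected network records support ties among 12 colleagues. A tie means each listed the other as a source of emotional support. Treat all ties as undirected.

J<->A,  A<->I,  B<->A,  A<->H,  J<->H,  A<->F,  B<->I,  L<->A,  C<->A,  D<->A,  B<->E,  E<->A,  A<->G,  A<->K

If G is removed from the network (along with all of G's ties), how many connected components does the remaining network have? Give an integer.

1

G's neighbors (A) remain reachable from one another through other ties, so the rest of the network stays in one piece.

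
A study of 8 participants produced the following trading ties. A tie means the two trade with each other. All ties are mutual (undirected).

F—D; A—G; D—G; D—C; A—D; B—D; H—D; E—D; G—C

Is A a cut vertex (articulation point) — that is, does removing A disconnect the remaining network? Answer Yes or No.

No

Even without A, every remaining node can still reach every other (the residual graph is connected), so A is not a cut vertex.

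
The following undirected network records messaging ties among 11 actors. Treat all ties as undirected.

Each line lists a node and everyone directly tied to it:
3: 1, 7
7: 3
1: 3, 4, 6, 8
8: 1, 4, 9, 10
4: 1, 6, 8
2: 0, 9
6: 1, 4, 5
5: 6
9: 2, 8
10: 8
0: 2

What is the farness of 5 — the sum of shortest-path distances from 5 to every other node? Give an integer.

34

Distances from 5: 0:6, 1:2, 2:5, 3:3, 4:2, 6:1, 7:4, 8:3, 9:4, 10:4.
Sum = 6 + 2 + 5 + 3 + 2 + 1 + 4 + 3 + 4 + 4 = 34.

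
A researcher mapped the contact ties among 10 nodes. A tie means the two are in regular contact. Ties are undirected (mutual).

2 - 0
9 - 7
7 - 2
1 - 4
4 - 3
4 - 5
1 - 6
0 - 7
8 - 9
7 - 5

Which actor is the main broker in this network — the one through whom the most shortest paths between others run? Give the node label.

7

Unnormalized betweenness of each node: 0:0, 1:8, 2:0, 3:0, 4:20, 5:20, 6:0, 7:24, 8:0, 9:8.
7 has the largest value, 24, making it the main broker — the node through which the most shortest paths run.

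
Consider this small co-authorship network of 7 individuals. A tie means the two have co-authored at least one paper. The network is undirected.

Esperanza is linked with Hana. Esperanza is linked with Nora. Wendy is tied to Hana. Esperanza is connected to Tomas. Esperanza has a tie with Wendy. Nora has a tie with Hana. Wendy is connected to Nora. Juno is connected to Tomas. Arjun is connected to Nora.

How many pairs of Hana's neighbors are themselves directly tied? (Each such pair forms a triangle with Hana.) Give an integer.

Hana's neighbors: Esperanza, Nora, and Wendy.
Neighbor pairs that are themselves tied: Hana–Esperanza–Nora; Hana–Esperanza–Wendy; Hana–Nora–Wendy. Each forms one triangle with Hana, for 3 in total.

3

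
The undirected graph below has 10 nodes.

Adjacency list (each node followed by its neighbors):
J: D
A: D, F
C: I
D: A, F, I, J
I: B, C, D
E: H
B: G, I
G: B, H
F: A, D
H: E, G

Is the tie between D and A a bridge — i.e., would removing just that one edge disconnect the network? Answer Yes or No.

Even without that edge, D still reaches A via D – F – A, so the network stays connected. Not a bridge.

No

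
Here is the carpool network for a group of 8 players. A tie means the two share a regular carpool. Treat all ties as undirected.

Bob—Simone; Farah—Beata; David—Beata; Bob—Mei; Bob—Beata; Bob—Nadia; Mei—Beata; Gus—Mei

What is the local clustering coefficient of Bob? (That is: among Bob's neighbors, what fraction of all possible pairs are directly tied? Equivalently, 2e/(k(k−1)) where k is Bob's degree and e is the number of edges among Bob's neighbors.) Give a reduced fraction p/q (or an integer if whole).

1/6

Bob's neighbors: Beata, Mei, Nadia, and Simone (k = 4).
Possible neighbor pairs: C(4,2) = 6. Edges among them: Beata–Mei → e = 1.
Clustering(Bob) = 1/6.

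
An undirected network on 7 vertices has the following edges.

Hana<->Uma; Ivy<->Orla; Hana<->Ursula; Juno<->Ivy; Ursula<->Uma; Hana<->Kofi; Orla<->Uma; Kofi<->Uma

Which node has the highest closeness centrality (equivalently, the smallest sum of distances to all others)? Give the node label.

Uma

Farness (sum of distances to all others) for each node — Hana:12, Ivy:13, Juno:18, Kofi:13, Orla:10, Uma:9, Ursula:13.
The smallest farness is 9, for Uma, so Uma has the highest closeness.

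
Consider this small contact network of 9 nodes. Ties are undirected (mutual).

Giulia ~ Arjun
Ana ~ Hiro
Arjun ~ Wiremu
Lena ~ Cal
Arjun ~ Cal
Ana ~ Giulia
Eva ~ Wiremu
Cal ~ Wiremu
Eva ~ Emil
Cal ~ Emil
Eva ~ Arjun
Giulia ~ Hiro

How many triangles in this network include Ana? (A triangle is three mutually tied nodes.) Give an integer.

Ana's neighbors: Giulia and Hiro.
Neighbor pairs that are themselves tied: Ana–Giulia–Hiro. Each forms one triangle with Ana, for 1 in total.

1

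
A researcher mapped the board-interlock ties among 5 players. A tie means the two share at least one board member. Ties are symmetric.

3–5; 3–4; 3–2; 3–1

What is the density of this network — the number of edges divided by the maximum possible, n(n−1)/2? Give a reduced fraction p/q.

2/5

There are 4 edges and 5 nodes, so the maximum possible is C(5,2) = 10.
Density = 4/10 = 2/5.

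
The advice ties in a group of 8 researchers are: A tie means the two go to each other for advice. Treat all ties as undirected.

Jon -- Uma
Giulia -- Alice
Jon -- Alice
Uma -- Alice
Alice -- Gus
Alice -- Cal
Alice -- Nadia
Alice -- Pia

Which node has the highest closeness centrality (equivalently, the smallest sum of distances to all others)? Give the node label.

Farness (sum of distances to all others) for each node — Alice:7, Cal:13, Giulia:13, Gus:13, Jon:12, Nadia:13, Pia:13, Uma:12.
The smallest farness is 7, for Alice, so Alice has the highest closeness.

Alice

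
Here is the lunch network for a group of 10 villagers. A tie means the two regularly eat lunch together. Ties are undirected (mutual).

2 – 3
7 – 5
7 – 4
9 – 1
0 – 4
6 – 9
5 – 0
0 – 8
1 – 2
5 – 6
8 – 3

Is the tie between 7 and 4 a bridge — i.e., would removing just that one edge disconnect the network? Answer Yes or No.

Even without that edge, 7 still reaches 4 via 7 – 5 – 0 – 4, so the network stays connected. Not a bridge.

No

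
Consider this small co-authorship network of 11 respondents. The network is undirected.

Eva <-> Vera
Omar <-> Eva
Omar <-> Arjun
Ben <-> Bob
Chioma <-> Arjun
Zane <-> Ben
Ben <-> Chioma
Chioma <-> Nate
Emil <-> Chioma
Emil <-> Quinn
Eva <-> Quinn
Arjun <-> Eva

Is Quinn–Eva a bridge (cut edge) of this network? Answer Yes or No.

No

Even without that edge, Quinn still reaches Eva via Quinn – Emil – Chioma – Arjun – Eva, so the network stays connected. Not a bridge.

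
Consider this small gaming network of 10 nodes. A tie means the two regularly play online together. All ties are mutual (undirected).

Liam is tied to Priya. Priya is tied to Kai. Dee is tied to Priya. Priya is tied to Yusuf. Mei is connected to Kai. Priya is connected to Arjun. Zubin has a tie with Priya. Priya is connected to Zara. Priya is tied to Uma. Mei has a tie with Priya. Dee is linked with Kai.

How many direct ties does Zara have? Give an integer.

Zara is directly tied to Priya. That is 1 neighbor, so the degree of Zara is 1.

1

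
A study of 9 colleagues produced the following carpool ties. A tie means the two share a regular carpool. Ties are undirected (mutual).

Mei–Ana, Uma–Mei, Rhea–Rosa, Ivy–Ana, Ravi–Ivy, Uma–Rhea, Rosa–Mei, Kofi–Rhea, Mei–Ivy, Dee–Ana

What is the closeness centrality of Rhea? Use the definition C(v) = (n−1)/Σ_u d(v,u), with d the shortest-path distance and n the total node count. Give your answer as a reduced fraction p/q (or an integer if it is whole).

8/19

Distances from Rhea: Ana:3, Dee:4, Ivy:3, Kofi:1, Mei:2, Ravi:4, Rosa:1, Uma:1. Sum = 19.
n = 9, so closeness = 8/19.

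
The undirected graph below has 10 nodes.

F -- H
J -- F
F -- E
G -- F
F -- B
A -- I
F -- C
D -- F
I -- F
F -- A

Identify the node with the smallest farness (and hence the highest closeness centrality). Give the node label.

Farness (sum of distances to all others) for each node — A:16, B:17, C:17, D:17, E:17, F:9, G:17, H:17, I:16, J:17.
The smallest farness is 9, for F, so F has the highest closeness.

F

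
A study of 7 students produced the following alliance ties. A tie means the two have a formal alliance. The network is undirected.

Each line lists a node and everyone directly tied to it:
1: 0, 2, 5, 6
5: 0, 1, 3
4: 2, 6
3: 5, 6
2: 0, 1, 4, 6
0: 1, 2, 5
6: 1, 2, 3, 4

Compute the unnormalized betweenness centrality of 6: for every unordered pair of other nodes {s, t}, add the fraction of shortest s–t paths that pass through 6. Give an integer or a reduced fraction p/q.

7/2

Pairs whose geodesics pass through 6 — 4–1: 1/2; 4–5: 2/4; 4–3: 1; 1–3: 1/2; 2–3: 1.
All other pairs contribute 0.
Summing the contributions gives betweenness(6) = 7/2.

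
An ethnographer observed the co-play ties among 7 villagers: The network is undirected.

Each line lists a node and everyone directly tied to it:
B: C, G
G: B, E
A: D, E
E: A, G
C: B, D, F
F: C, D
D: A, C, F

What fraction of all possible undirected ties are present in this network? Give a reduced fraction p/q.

8/21

There are 8 edges and 7 nodes, so the maximum possible is C(7,2) = 21.
Density = 8/21.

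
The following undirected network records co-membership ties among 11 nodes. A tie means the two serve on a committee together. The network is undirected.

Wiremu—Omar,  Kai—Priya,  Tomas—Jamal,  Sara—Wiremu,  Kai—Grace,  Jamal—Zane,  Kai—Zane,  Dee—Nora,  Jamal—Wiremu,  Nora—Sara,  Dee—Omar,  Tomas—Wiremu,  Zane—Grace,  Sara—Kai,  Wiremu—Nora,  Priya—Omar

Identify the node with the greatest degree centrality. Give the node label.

Wiremu

Degrees — Dee:2, Grace:2, Jamal:3, Kai:4, Nora:3, Omar:3, Priya:2, Sara:3, Tomas:2, Wiremu:5, Zane:3.
The maximum is 5, attained only by Wiremu.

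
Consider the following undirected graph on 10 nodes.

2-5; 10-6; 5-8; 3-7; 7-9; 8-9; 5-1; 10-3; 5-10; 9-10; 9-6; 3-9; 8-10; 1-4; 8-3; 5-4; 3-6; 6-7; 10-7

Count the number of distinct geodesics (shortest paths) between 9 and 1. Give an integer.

2

The shortest distance is 3. The length-3 paths are: 9–10–5–1; 9–8–5–1.
That gives 2 distinct shortest paths.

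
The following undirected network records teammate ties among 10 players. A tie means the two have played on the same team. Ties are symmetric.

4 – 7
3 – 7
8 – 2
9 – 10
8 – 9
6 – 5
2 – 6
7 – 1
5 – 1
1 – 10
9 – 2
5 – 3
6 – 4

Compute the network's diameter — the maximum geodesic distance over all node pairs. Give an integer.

Eccentricity of each node (its greatest distance to any other): 1:3, 2:3, 3:4, 4:3, 5:3, 6:3, 7:4, 8:4, 9:4, 10:3.
The maximum eccentricity is 4, realized for instance by the pair 9–3 via 9 – 10 – 1 – 5 – 3. So the diameter is 4.

4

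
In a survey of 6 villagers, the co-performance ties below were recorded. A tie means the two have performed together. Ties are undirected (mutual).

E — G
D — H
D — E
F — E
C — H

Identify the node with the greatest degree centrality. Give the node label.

E

Degrees — C:1, D:2, E:3, F:1, G:1, H:2.
The maximum is 3, attained only by E.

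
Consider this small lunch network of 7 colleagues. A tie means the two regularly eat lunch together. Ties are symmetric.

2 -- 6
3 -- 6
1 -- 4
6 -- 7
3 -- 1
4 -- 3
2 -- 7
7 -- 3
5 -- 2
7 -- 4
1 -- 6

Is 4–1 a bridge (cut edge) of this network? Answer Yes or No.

Even without that edge, 4 still reaches 1 via 4 – 3 – 1, so the network stays connected. Not a bridge.

No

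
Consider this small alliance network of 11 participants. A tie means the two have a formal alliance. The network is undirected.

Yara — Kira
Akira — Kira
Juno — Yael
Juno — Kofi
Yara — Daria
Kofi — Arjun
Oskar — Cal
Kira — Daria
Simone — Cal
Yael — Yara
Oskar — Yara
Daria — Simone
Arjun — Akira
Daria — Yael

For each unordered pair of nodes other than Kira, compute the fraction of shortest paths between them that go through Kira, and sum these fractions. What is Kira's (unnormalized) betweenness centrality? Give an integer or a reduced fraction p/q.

11

Pairs whose geodesics pass through Kira — Cal–Akira: 2/2; Cal–Arjun: 2/2; Oskar–Akira: 1; Oskar–Arjun: 1; Yara–Akira: 1; Yara–Arjun: 1; Akira–Yael: 2/2; Akira–Daria: 1; Akira–Simone: 1; Arjun–Daria: 1; Arjun–Simone: 1.
All other pairs contribute 0.
Summing the contributions gives betweenness(Kira) = 11.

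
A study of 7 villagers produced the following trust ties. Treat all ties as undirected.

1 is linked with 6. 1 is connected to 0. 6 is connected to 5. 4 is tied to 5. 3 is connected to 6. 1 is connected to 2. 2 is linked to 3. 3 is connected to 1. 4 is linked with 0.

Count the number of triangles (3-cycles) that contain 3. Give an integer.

3's neighbors: 1, 2, and 6.
Neighbor pairs that are themselves tied: 3–1–2; 3–1–6. Each forms one triangle with 3, for 2 in total.

2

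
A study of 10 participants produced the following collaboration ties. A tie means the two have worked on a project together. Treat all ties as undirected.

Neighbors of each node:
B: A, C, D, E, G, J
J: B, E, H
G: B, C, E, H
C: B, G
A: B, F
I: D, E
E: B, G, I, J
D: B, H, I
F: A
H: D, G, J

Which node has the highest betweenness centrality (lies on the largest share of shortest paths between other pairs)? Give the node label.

B

Unnormalized betweenness of each node: A:8, B:19, C:0, D:23/6, E:9/2, F:0, G:10/3, H:4/3, I:1/2, J:3/2.
B has the largest value, 19, making it the main broker — the node through which the most shortest paths run.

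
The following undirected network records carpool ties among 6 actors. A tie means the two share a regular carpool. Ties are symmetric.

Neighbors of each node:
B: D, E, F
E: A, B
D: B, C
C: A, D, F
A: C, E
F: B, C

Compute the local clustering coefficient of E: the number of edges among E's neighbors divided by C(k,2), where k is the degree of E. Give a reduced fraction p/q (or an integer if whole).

E's neighbors: A and B (k = 2).
Possible neighbor pairs: C(2,2) = 1. Edges among them: none → e = 0.
Clustering(E) = 0/1.

0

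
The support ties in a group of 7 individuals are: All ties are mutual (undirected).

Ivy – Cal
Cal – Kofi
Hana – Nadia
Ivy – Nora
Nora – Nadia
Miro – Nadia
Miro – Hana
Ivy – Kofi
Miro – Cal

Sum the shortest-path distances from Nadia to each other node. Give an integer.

10

Distances from Nadia: Cal:2, Hana:1, Ivy:2, Kofi:3, Miro:1, Nora:1.
Sum = 2 + 1 + 2 + 3 + 1 + 1 = 10.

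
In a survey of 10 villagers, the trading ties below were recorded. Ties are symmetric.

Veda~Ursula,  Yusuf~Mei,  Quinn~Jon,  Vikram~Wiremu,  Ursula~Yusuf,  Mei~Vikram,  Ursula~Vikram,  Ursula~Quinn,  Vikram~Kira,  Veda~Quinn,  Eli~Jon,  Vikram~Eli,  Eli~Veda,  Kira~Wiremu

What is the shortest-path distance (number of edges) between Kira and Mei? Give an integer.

One shortest route is Kira – Vikram – Mei, which uses 2 edges, and Kira and Mei are not directly tied, so nothing shorter exists. So d(Kira,Mei) = 2.

2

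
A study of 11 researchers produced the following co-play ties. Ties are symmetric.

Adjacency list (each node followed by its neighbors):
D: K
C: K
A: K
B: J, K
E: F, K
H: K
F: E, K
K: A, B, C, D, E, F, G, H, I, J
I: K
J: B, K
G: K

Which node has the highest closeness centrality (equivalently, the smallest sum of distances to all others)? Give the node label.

K

Farness (sum of distances to all others) for each node — A:19, B:18, C:19, D:19, E:18, F:18, G:19, H:19, I:19, J:18, K:10.
The smallest farness is 10, for K, so K has the highest closeness.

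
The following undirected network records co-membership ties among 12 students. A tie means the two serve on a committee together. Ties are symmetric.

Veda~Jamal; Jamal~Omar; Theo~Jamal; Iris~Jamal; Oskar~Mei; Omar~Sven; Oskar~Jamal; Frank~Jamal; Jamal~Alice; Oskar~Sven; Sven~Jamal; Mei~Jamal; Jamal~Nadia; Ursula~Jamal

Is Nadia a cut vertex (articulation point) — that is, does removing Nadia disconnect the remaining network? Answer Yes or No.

Even without Nadia, every remaining node can still reach every other (the residual graph is connected), so Nadia is not a cut vertex.

No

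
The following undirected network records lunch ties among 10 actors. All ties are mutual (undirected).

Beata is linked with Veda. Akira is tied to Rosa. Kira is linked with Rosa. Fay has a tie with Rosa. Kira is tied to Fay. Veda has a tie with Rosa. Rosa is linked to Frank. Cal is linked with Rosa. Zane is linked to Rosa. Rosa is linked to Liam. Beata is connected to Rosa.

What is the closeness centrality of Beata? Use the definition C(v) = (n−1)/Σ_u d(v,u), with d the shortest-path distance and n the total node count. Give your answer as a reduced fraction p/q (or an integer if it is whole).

9/16

Distances from Beata: Akira:2, Cal:2, Fay:2, Frank:2, Kira:2, Liam:2, Rosa:1, Veda:1, Zane:2. Sum = 16.
n = 10, so closeness = 9/16.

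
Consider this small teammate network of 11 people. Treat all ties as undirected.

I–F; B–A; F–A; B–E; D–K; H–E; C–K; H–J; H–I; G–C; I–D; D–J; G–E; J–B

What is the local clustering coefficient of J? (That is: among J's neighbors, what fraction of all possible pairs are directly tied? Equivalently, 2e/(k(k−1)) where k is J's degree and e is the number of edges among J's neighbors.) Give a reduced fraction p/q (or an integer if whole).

0

J's neighbors: B, D, and H (k = 3).
Possible neighbor pairs: C(3,2) = 3. Edges among them: none → e = 0.
Clustering(J) = 0/3 = 0.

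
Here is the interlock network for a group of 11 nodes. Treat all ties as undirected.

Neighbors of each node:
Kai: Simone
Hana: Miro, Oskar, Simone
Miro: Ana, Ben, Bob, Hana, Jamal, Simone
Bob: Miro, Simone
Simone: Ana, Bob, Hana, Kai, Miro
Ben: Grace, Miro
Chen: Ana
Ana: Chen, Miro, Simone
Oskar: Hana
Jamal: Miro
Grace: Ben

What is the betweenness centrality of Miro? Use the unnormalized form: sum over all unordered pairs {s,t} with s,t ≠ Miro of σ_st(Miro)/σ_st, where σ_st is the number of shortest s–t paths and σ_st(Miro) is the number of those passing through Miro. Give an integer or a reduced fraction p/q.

Pairs whose geodesics pass through Miro — Grace–Bob: 1; Grace–Hana: 1; Grace–Jamal: 1; Grace–Oskar: 1; Grace–Simone: 1; Grace–Ana: 1; Grace–Kai: 1; Grace–Chen: 1; Bob–Hana: 1/2; Bob–Jamal: 1; Bob–Oskar: 1/2; Bob–Ben: 1; Bob–Ana: 1/2; Bob–Chen: 1/2 … (+17 more pairs).
All other pairs contribute 0.
Summing the contributions gives betweenness(Miro) = 27.

27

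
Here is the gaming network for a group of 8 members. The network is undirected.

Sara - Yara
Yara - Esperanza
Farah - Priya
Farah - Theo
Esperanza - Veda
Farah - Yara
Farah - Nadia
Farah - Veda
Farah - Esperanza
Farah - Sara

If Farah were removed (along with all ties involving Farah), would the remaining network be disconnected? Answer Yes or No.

Yes

Removing Farah leaves {Theo} with no path to {Esperanza, Sara, Veda, and Yara}, so the network splits into 4 components. Farah is a cut vertex.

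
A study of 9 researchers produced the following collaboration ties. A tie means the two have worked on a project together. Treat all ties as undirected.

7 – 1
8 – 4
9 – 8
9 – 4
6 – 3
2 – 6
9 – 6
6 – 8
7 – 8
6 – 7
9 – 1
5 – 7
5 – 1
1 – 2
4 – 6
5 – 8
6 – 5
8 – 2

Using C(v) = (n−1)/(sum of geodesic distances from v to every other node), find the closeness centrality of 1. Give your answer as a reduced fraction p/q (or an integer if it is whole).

Distances from 1: 2:1, 3:3, 4:2, 5:1, 6:2, 7:1, 8:2, 9:1. Sum = 13.
n = 9, so closeness = 8/13.

8/13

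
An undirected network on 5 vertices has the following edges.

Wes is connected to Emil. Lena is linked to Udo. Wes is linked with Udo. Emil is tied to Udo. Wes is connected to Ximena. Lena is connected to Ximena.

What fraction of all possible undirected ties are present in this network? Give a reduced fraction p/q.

3/5

There are 6 edges and 5 nodes, so the maximum possible is C(5,2) = 10.
Density = 6/10 = 3/5.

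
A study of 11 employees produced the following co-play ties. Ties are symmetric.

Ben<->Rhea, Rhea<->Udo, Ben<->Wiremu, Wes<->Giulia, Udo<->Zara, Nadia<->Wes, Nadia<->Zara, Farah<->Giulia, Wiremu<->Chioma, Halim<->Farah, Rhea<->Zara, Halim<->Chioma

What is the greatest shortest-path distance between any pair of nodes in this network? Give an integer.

5

Eccentricity of each node (its greatest distance to any other): Ben:5, Chioma:5, Farah:5, Giulia:5, Halim:5, Nadia:5, Rhea:5, Udo:5, Wes:5, Wiremu:5, Zara:5.
The maximum eccentricity is 5, realized for instance by the pair Giulia–Ben via Giulia – Wes – Nadia – Zara – Rhea – Ben. So the diameter is 5.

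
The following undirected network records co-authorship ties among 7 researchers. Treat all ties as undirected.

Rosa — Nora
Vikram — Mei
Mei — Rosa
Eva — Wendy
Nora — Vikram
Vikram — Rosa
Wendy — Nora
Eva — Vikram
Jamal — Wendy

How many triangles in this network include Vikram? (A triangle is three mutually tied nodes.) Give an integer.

2

Vikram's neighbors: Eva, Mei, Nora, and Rosa.
Neighbor pairs that are themselves tied: Vikram–Mei–Rosa; Vikram–Nora–Rosa. Each forms one triangle with Vikram, for 2 in total.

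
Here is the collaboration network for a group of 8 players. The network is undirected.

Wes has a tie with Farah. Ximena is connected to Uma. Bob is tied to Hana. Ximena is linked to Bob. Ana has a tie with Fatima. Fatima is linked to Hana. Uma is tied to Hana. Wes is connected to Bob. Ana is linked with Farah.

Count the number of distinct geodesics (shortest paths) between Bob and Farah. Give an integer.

The shortest distance is 2, and the only length-2 path is Bob–Wes–Farah. So there is exactly 1 shortest path.

1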